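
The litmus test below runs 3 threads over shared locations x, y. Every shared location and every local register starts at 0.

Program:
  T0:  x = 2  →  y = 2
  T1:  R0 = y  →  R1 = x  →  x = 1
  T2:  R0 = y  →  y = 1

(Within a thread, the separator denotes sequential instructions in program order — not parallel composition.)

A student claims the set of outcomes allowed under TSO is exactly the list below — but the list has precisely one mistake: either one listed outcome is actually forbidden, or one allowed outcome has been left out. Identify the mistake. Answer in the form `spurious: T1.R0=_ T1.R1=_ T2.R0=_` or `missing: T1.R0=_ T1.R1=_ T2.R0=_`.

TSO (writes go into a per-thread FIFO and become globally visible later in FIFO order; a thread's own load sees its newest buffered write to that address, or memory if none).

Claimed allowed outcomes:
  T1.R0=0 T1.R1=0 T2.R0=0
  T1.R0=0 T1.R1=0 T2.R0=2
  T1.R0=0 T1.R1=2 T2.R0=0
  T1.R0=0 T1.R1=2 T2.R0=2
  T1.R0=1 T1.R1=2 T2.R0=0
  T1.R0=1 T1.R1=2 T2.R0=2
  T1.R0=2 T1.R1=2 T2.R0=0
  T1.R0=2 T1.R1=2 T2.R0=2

outcome vector order: (T1.R0,T1.R1,T2.R0)
TSO (9): <0 0 0>, <0 0 2>, <0 2 0>, <0 2 2>, <1 0 0>, <1 2 0>, <1 2 2>, <2 2 0>, <2 2 2>
TSO∖claimed = {<1 0 0>}

missing: T1.R0=1 T1.R1=0 T2.R0=0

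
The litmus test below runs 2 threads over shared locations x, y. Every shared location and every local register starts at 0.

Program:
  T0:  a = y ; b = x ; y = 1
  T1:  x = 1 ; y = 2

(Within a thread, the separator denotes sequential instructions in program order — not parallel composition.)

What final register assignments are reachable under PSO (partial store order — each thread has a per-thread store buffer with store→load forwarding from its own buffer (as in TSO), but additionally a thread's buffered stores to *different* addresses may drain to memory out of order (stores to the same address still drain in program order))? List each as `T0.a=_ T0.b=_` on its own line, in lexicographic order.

T0.a=0 T0.b=0
T0.a=0 T0.b=1
T0.a=2 T0.b=0
T0.a=2 T0.b=1

outcome vector order: (T0.a,T0.b)
|PSO outcomes| = 4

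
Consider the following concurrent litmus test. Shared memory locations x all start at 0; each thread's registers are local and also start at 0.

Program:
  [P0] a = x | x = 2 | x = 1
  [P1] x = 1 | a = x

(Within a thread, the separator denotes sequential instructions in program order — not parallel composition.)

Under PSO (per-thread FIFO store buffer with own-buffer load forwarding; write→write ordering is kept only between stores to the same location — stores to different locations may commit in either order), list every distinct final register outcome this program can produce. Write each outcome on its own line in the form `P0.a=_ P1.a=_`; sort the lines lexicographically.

P0.a=0 P1.a=1
P0.a=0 P1.a=2
P0.a=1 P1.a=1
P0.a=1 P1.a=2

outcome vector order: (P0.a,P1.a)
|PSO outcomes| = 4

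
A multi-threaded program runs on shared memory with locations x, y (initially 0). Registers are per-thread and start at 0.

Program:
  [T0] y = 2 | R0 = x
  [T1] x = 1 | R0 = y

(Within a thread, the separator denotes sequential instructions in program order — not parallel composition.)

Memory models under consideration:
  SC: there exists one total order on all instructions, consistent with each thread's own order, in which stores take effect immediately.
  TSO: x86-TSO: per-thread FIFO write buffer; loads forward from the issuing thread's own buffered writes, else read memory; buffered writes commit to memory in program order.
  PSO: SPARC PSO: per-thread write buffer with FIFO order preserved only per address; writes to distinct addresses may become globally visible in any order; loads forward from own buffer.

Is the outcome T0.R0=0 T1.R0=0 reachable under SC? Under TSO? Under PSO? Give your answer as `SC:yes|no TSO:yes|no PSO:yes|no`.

outcome vector order: (T0.R0,T1.R0)
[SC] allowed = {<0 2> <1 0> <1 2>}
[TSO] allowed = {<0 0> <0 2> <1 0> <1 2>}
[PSO] allowed = {<0 0> <0 2> <1 0> <1 2>}
target <0 0> ∈ {TSO,PSO}

SC:no TSO:yes PSO:yes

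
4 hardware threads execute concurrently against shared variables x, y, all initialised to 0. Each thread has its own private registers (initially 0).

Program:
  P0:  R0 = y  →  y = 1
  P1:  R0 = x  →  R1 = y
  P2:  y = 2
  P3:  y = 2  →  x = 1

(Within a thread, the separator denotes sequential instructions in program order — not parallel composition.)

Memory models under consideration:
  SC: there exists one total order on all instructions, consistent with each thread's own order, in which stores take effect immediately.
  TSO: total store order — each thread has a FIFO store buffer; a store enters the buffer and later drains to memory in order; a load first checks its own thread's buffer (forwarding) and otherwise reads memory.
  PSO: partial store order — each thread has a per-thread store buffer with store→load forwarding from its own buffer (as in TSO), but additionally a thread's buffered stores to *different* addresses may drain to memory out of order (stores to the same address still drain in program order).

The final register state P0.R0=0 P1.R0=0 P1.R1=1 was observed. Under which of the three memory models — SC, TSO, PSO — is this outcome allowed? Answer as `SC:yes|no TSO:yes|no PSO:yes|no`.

outcome vector order: (P0.R0,P1.R0,P1.R1)
[SC] allowed = {000 001 002 011 012 200 201 202 211 212}
[TSO] allowed = {000 001 002 011 012 200 201 202 211 212}
[PSO] allowed = {000 001 002 010 011 012 200 201 202 210 211 212}
target 001 ∈ {SC,TSO,PSO}

SC:yes TSO:yes PSO:yes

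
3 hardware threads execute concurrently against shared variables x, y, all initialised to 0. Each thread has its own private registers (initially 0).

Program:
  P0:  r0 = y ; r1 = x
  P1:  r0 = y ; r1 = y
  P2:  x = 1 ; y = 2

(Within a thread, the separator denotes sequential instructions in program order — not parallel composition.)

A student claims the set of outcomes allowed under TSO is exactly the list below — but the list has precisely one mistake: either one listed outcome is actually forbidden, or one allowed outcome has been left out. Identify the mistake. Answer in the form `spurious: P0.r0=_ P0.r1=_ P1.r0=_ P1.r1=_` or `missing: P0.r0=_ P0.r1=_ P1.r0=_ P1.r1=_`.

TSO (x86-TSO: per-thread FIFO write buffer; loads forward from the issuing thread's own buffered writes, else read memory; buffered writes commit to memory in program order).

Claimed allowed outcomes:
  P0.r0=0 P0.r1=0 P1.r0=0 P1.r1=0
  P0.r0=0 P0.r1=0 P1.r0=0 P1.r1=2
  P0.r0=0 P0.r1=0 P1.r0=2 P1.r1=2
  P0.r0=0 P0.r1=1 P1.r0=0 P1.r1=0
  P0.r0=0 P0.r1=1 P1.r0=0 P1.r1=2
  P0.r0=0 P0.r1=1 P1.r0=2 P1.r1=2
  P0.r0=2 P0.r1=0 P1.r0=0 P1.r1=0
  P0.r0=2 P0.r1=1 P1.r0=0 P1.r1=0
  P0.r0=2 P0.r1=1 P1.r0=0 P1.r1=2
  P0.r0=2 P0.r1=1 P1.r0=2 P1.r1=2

outcome vector order: (P0.r0,P0.r1,P1.r0,P1.r1)
[TSO] allowed = {0/0/0/0; 0/0/0/2; 0/0/2/2; 0/1/0/0; 0/1/0/2; 0/1/2/2; 2/1/0/0; 2/1/0/2; 2/1/2/2}
claimed∖TSO = {2/0/0/0}

spurious: P0.r0=2 P0.r1=0 P1.r0=0 P1.r1=0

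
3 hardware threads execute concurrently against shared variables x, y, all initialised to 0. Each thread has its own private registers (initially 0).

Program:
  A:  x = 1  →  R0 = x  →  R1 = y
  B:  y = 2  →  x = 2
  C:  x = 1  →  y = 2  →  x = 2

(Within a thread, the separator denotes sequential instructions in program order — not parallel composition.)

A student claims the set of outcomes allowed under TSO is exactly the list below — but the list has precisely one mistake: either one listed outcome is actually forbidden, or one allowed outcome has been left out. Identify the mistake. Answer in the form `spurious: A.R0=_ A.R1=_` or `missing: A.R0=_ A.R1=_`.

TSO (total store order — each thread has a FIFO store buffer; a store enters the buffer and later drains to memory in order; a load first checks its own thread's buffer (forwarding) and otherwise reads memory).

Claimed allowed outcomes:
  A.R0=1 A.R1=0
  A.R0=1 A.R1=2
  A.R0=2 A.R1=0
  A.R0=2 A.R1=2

spurious: A.R0=2 A.R1=0

outcome vector order: (A.R0,A.R1)
TSO: 3 outcomes — {10, 12, 22}
claimed∖TSO = {20}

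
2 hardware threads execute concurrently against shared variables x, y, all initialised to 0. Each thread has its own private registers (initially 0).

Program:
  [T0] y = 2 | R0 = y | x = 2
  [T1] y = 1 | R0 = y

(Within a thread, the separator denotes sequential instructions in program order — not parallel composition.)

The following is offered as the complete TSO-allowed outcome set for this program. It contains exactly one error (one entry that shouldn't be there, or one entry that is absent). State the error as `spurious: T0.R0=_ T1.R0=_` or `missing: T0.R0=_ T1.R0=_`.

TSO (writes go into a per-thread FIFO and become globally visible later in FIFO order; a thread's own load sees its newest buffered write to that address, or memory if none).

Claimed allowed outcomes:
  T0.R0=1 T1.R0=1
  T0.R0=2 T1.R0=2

missing: T0.R0=2 T1.R0=1

outcome vector order: (T0.R0,T1.R0)
TSO: 3 outcomes — {11 21 22}
TSO∖claimed = {21}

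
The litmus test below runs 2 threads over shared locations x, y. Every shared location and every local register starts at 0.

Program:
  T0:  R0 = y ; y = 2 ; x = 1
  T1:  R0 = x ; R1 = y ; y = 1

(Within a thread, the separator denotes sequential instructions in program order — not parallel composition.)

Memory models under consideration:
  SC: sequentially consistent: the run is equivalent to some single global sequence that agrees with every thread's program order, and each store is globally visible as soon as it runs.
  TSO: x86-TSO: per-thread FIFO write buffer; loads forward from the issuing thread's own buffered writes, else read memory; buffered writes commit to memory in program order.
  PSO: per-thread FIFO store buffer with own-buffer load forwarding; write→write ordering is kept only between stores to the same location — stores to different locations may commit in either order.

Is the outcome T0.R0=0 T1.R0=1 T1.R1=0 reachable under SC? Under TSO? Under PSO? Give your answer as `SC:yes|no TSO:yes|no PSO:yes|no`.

SC:no TSO:no PSO:yes

outcome vector order: (T0.R0,T1.R0,T1.R1)
under SC → 0/0/0; 0/0/2; 0/1/2; 1/0/0
under TSO → 0/0/0; 0/0/2; 0/1/2; 1/0/0
under PSO → 0/0/0; 0/0/2; 0/1/0; 0/1/2; 1/0/0
target 0/1/0 ∈ {PSO}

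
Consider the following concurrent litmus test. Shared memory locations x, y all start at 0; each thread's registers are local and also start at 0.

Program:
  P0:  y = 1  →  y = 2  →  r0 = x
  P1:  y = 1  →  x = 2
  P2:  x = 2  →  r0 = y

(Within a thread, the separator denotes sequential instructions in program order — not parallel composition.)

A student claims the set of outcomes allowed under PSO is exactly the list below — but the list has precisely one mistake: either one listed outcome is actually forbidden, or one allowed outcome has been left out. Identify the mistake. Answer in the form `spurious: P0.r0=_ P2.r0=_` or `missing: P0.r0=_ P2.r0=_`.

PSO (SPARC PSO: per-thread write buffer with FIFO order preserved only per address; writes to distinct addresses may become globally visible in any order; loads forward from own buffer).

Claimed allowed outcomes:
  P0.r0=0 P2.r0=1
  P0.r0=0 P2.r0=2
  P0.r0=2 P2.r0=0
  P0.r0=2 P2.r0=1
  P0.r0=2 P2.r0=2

outcome vector order: (P0.r0,P2.r0)
[PSO] allowed = {(0,0) (0,1) (0,2) (2,0) (2,1) (2,2)}
PSO∖claimed = {(0,0)}

missing: P0.r0=0 P2.r0=0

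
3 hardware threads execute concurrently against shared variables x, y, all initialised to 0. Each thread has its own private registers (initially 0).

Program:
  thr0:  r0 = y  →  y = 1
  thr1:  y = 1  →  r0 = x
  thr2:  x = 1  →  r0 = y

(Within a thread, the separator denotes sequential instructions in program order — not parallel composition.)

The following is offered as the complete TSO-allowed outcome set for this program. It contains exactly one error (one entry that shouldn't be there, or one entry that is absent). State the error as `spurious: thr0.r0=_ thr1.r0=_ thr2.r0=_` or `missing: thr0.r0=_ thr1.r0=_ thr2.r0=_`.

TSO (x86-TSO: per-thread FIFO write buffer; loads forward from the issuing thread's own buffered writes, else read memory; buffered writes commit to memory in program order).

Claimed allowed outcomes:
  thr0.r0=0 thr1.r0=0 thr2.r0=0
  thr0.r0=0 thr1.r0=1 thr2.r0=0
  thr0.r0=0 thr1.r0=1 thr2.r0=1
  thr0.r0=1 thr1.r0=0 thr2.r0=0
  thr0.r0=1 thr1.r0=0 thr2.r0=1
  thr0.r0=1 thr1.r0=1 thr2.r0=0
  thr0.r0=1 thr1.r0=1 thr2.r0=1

missing: thr0.r0=0 thr1.r0=0 thr2.r0=1

outcome vector order: (thr0.r0,thr1.r0,thr2.r0)
[TSO] allowed = {0/0/0 0/0/1 0/1/0 0/1/1 1/0/0 1/0/1 1/1/0 1/1/1}
TSO∖claimed = {0/0/1}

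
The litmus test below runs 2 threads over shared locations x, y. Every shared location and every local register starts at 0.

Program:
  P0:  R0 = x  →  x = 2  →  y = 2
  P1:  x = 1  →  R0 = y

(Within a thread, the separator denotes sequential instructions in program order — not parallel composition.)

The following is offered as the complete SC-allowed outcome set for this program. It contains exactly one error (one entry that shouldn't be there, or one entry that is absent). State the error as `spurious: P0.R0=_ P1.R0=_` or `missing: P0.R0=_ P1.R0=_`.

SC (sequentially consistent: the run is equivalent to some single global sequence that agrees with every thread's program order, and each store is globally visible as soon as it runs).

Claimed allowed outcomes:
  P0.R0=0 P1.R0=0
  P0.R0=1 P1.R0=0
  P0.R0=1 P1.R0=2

outcome vector order: (P0.R0,P1.R0)
[SC] allowed = {<0 0>, <0 2>, <1 0>, <1 2>}
SC∖claimed = {<0 2>}

missing: P0.R0=0 P1.R0=2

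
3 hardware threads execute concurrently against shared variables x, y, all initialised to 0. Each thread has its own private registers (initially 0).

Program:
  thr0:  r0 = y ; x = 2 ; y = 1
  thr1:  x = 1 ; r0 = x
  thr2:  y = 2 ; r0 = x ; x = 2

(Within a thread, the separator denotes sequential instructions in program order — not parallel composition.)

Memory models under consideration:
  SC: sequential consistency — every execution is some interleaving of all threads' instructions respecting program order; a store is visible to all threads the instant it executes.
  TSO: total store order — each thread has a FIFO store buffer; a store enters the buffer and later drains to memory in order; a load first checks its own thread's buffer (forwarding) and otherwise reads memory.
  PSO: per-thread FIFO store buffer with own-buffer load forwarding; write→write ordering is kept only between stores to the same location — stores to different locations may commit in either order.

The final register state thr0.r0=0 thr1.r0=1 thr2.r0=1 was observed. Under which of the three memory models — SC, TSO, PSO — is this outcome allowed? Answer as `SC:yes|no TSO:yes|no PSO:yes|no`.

outcome vector order: (thr0.r0,thr1.r0,thr2.r0)
under SC → (0,1,0); (0,1,1); (0,1,2); (0,2,0); (0,2,1); (0,2,2); (2,1,0); (2,1,1); (2,1,2); (2,2,0); (2,2,1); (2,2,2)
under TSO → (0,1,0); (0,1,1); (0,1,2); (0,2,0); (0,2,1); (0,2,2); (2,1,0); (2,1,1); (2,1,2); (2,2,0); (2,2,1); (2,2,2)
under PSO → (0,1,0); (0,1,1); (0,1,2); (0,2,0); (0,2,1); (0,2,2); (2,1,0); (2,1,1); (2,1,2); (2,2,0); (2,2,1); (2,2,2)
target (0,1,1) ∈ {SC,TSO,PSO}

SC:yes TSO:yes PSO:yes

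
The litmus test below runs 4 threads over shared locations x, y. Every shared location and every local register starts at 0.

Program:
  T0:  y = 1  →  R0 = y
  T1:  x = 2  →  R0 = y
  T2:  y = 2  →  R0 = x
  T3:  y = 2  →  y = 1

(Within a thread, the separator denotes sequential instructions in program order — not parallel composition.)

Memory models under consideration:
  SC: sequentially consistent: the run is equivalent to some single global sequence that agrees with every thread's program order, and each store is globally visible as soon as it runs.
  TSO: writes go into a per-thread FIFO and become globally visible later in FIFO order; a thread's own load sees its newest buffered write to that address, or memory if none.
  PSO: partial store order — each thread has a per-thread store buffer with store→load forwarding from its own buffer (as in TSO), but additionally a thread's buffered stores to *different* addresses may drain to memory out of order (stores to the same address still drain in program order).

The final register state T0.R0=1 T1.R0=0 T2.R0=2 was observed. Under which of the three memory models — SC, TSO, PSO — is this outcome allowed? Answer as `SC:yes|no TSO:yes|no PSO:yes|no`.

outcome vector order: (T0.R0,T1.R0,T2.R0)
SC: 10 outcomes — {<1 0 2> <1 1 0> <1 1 2> <1 2 0> <1 2 2> <2 0 2> <2 1 0> <2 1 2> <2 2 0> <2 2 2>}
TSO: 12 outcomes — {<1 0 0> <1 0 2> <1 1 0> <1 1 2> <1 2 0> <1 2 2> <2 0 0> <2 0 2> <2 1 0> <2 1 2> <2 2 0> <2 2 2>}
PSO: 12 outcomes — {<1 0 0> <1 0 2> <1 1 0> <1 1 2> <1 2 0> <1 2 2> <2 0 0> <2 0 2> <2 1 0> <2 1 2> <2 2 0> <2 2 2>}
target <1 0 2> ∈ {SC,TSO,PSO}

SC:yes TSO:yes PSO:yes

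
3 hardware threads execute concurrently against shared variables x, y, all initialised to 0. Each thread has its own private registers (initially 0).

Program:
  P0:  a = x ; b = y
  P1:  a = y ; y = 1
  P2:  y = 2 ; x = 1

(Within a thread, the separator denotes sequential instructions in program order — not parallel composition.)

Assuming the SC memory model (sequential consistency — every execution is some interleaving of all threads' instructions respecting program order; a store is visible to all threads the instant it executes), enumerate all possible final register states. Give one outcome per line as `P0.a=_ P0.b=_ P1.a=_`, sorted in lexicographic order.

outcome vector order: (P0.a,P0.b,P1.a)
|SC outcomes| = 10

P0.a=0 P0.b=0 P1.a=0
P0.a=0 P0.b=0 P1.a=2
P0.a=0 P0.b=1 P1.a=0
P0.a=0 P0.b=1 P1.a=2
P0.a=0 P0.b=2 P1.a=0
P0.a=0 P0.b=2 P1.a=2
P0.a=1 P0.b=1 P1.a=0
P0.a=1 P0.b=1 P1.a=2
P0.a=1 P0.b=2 P1.a=0
P0.a=1 P0.b=2 P1.a=2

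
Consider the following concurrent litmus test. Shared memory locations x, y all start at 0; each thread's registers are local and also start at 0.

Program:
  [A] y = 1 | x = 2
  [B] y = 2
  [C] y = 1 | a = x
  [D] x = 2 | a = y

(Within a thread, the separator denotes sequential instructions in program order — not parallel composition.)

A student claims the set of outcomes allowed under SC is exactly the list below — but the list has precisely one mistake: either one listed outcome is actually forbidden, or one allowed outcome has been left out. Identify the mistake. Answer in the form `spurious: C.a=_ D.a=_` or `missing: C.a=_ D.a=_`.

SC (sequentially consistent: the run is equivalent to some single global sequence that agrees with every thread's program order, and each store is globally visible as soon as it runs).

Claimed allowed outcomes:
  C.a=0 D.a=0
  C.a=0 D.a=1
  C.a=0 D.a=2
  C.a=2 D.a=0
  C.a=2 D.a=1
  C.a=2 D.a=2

outcome vector order: (C.a,D.a)
[SC] allowed = {<0 1>, <0 2>, <2 0>, <2 1>, <2 2>}
claimed∖SC = {<0 0>}

spurious: C.a=0 D.a=0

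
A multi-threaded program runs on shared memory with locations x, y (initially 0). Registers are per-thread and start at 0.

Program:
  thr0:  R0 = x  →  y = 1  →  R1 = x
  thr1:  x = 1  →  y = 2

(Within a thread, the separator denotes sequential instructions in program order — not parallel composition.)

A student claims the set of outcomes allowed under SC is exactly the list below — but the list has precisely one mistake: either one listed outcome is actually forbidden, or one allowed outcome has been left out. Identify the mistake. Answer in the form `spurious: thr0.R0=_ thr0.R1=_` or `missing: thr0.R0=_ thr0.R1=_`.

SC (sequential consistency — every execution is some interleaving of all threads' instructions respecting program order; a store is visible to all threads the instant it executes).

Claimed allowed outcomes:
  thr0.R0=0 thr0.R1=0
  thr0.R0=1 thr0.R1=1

outcome vector order: (thr0.R0,thr0.R1)
[SC] allowed = {<0 0>; <0 1>; <1 1>}
SC∖claimed = {<0 1>}

missing: thr0.R0=0 thr0.R1=1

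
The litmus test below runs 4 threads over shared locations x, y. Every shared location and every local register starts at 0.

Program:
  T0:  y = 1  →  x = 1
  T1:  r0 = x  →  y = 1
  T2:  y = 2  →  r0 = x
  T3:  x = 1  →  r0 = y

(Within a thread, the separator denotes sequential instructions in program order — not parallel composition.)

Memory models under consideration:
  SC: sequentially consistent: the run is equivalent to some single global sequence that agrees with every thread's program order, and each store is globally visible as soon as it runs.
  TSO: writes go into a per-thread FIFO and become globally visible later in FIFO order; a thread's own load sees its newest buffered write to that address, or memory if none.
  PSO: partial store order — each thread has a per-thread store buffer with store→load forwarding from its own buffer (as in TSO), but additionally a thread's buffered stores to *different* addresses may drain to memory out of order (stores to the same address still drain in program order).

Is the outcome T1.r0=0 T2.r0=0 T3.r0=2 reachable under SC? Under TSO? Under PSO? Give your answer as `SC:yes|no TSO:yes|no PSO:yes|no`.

SC:yes TSO:yes PSO:yes

outcome vector order: (T1.r0,T2.r0,T3.r0)
under SC → (0,0,1); (0,0,2); (0,1,0); (0,1,1); (0,1,2); (1,0,1); (1,0,2); (1,1,0); (1,1,1); (1,1,2)
under TSO → (0,0,0); (0,0,1); (0,0,2); (0,1,0); (0,1,1); (0,1,2); (1,0,0); (1,0,1); (1,0,2); (1,1,0); (1,1,1); (1,1,2)
under PSO → (0,0,0); (0,0,1); (0,0,2); (0,1,0); (0,1,1); (0,1,2); (1,0,0); (1,0,1); (1,0,2); (1,1,0); (1,1,1); (1,1,2)
target (0,0,2) ∈ {SC,TSO,PSO}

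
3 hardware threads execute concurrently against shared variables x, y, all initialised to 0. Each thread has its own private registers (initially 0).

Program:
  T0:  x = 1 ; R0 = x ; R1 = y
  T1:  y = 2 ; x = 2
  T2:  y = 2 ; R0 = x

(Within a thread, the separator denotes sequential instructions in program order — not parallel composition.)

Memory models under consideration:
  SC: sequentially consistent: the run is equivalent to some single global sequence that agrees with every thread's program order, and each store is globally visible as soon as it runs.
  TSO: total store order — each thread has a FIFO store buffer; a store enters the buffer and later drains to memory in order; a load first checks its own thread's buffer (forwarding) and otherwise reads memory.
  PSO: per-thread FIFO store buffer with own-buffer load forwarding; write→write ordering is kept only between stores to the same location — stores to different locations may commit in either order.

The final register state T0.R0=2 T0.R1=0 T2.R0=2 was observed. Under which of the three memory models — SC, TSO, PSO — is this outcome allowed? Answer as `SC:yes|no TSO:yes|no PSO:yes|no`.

outcome vector order: (T0.R0,T0.R1,T2.R0)
[SC] allowed = {1/0/1, 1/0/2, 1/2/0, 1/2/1, 1/2/2, 2/2/0, 2/2/1, 2/2/2}
[TSO] allowed = {1/0/0, 1/0/1, 1/0/2, 1/2/0, 1/2/1, 1/2/2, 2/2/0, 2/2/1, 2/2/2}
[PSO] allowed = {1/0/0, 1/0/1, 1/0/2, 1/2/0, 1/2/1, 1/2/2, 2/0/0, 2/0/1, 2/0/2, 2/2/0, 2/2/1, 2/2/2}
target 2/0/2 ∈ {PSO}

SC:no TSO:no PSO:yes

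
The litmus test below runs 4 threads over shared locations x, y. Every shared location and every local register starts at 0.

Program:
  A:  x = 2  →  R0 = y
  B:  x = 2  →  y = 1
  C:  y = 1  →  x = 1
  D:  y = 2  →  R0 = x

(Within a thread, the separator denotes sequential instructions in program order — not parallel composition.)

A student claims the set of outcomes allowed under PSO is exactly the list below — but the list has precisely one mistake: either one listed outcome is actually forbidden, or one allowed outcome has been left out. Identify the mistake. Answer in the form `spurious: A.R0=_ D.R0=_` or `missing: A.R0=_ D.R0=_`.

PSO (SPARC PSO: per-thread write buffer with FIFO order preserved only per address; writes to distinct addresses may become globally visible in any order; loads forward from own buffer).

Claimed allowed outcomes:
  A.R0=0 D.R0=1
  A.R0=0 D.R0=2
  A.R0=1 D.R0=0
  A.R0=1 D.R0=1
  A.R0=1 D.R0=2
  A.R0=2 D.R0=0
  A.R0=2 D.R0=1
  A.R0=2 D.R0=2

missing: A.R0=0 D.R0=0

outcome vector order: (A.R0,D.R0)
under PSO → 0/0; 0/1; 0/2; 1/0; 1/1; 1/2; 2/0; 2/1; 2/2
PSO∖claimed = {0/0}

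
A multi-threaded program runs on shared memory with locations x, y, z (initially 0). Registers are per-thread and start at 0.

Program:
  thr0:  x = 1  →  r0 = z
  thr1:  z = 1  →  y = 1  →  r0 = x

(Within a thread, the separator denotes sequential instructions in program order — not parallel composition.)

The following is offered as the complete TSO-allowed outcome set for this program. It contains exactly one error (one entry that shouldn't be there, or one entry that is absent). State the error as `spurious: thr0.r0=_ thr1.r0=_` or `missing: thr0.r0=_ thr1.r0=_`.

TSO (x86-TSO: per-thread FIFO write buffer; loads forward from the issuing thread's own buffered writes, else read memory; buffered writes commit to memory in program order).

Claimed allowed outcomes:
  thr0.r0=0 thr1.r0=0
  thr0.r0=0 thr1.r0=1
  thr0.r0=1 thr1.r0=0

outcome vector order: (thr0.r0,thr1.r0)
TSO (4): <0 0> <0 1> <1 0> <1 1>
TSO∖claimed = {<1 1>}

missing: thr0.r0=1 thr1.r0=1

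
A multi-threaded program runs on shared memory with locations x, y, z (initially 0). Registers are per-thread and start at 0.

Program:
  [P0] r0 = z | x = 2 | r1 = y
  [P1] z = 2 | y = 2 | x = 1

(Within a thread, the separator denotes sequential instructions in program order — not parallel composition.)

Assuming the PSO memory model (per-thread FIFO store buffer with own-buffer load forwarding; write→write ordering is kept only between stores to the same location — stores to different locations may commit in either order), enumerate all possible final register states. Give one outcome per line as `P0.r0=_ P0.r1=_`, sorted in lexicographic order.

P0.r0=0 P0.r1=0
P0.r0=0 P0.r1=2
P0.r0=2 P0.r1=0
P0.r0=2 P0.r1=2

outcome vector order: (P0.r0,P0.r1)
|PSO outcomes| = 4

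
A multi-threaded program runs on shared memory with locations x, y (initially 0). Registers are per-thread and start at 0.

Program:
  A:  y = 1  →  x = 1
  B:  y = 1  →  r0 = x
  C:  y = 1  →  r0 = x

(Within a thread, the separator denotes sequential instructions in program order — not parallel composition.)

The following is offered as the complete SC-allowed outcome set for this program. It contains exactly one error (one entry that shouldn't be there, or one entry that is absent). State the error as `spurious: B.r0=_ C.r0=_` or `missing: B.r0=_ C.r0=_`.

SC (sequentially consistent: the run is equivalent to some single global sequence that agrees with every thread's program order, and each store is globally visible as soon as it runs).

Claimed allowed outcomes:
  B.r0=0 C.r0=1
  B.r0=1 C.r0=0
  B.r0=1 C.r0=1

missing: B.r0=0 C.r0=0

outcome vector order: (B.r0,C.r0)
[SC] allowed = {(0,0) (0,1) (1,0) (1,1)}
SC∖claimed = {(0,0)}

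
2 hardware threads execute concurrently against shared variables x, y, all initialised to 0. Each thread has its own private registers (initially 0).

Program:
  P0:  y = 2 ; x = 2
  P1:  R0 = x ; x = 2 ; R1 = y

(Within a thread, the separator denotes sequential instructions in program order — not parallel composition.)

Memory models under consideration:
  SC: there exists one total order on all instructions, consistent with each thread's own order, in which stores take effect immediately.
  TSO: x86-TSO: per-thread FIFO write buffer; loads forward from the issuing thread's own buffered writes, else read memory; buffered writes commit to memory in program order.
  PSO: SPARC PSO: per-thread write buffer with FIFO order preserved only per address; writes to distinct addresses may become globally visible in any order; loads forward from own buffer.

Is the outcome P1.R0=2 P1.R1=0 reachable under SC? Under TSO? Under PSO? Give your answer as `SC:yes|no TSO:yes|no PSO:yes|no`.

SC:no TSO:no PSO:yes

outcome vector order: (P1.R0,P1.R1)
[SC] allowed = {<0 0>, <0 2>, <2 2>}
[TSO] allowed = {<0 0>, <0 2>, <2 2>}
[PSO] allowed = {<0 0>, <0 2>, <2 0>, <2 2>}
target <2 0> ∈ {PSO}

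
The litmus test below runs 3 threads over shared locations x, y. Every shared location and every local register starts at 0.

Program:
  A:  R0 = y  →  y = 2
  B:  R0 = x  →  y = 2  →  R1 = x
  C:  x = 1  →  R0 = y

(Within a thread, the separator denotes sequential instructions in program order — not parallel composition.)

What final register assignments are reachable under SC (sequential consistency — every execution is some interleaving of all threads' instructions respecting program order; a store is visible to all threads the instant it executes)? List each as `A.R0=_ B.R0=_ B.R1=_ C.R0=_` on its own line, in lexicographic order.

outcome vector order: (A.R0,B.R0,B.R1,C.R0)
|SC outcomes| = 10

A.R0=0 B.R0=0 B.R1=0 C.R0=2
A.R0=0 B.R0=0 B.R1=1 C.R0=0
A.R0=0 B.R0=0 B.R1=1 C.R0=2
A.R0=0 B.R0=1 B.R1=1 C.R0=0
A.R0=0 B.R0=1 B.R1=1 C.R0=2
A.R0=2 B.R0=0 B.R1=0 C.R0=2
A.R0=2 B.R0=0 B.R1=1 C.R0=0
A.R0=2 B.R0=0 B.R1=1 C.R0=2
A.R0=2 B.R0=1 B.R1=1 C.R0=0
A.R0=2 B.R0=1 B.R1=1 C.R0=2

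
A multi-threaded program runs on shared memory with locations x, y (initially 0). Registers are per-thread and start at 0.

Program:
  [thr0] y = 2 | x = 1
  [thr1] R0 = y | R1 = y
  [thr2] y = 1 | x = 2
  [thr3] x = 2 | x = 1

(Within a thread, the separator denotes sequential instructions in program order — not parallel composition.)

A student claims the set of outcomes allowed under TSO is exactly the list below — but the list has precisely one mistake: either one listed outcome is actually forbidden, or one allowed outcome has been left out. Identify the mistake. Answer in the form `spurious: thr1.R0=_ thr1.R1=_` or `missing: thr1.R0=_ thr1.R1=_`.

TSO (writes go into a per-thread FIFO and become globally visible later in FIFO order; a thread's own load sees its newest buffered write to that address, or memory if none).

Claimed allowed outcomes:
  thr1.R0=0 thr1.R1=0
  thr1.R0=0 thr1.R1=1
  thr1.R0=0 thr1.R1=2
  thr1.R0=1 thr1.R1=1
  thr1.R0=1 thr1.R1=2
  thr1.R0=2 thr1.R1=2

missing: thr1.R0=2 thr1.R1=1

outcome vector order: (thr1.R0,thr1.R1)
[TSO] allowed = {(0,0), (0,1), (0,2), (1,1), (1,2), (2,1), (2,2)}
TSO∖claimed = {(2,1)}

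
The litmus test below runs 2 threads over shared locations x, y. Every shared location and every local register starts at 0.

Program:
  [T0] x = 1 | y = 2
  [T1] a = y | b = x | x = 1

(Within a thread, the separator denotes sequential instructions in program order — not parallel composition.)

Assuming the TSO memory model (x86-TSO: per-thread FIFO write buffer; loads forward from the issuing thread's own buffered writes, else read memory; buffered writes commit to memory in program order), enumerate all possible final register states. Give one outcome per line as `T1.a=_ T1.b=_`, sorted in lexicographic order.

T1.a=0 T1.b=0
T1.a=0 T1.b=1
T1.a=2 T1.b=1

outcome vector order: (T1.a,T1.b)
|TSO outcomes| = 3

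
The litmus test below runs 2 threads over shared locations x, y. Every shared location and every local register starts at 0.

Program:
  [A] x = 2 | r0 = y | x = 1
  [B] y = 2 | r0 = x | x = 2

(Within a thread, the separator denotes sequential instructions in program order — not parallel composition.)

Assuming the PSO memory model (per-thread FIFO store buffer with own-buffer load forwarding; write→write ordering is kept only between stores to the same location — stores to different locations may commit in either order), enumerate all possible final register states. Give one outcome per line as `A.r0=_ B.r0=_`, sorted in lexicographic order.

A.r0=0 B.r0=0
A.r0=0 B.r0=1
A.r0=0 B.r0=2
A.r0=2 B.r0=0
A.r0=2 B.r0=1
A.r0=2 B.r0=2

outcome vector order: (A.r0,B.r0)
|PSO outcomes| = 6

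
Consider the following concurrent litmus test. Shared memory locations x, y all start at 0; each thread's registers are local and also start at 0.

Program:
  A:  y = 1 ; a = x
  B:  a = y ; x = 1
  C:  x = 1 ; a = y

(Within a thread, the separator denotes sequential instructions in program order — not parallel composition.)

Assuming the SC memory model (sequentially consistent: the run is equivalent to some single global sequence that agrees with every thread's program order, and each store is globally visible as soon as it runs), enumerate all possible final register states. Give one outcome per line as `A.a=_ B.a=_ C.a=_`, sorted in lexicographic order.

outcome vector order: (A.a,B.a,C.a)
|SC outcomes| = 6

A.a=0 B.a=0 C.a=1
A.a=0 B.a=1 C.a=1
A.a=1 B.a=0 C.a=0
A.a=1 B.a=0 C.a=1
A.a=1 B.a=1 C.a=0
A.a=1 B.a=1 C.a=1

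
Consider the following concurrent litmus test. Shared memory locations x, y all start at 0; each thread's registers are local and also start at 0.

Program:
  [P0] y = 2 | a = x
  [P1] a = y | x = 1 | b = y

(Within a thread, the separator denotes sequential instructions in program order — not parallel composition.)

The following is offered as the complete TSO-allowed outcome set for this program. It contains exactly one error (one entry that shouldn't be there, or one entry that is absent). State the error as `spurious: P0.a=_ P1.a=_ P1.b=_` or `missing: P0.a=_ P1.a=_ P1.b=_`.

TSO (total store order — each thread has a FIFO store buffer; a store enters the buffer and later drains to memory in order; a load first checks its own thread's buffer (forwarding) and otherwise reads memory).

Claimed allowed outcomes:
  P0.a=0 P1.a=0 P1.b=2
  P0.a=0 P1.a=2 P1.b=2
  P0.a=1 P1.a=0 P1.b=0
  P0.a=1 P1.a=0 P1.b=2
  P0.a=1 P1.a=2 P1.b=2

missing: P0.a=0 P1.a=0 P1.b=0

outcome vector order: (P0.a,P1.a,P1.b)
under TSO → 000, 002, 022, 100, 102, 122
TSO∖claimed = {000}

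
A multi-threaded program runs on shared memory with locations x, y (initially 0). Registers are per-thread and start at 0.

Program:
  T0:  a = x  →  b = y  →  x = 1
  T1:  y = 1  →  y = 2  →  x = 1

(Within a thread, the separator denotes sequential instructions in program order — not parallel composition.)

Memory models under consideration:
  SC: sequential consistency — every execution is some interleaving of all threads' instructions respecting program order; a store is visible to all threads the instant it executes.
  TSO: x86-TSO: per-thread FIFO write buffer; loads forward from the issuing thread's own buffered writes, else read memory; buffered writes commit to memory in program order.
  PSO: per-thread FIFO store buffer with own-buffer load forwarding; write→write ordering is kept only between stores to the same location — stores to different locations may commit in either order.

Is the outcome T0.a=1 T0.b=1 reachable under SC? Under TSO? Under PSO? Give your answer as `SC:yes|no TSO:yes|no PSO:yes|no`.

outcome vector order: (T0.a,T0.b)
SC: 4 outcomes — {<0 0>; <0 1>; <0 2>; <1 2>}
TSO: 4 outcomes — {<0 0>; <0 1>; <0 2>; <1 2>}
PSO: 6 outcomes — {<0 0>; <0 1>; <0 2>; <1 0>; <1 1>; <1 2>}
target <1 1> ∈ {PSO}

SC:no TSO:no PSO:yes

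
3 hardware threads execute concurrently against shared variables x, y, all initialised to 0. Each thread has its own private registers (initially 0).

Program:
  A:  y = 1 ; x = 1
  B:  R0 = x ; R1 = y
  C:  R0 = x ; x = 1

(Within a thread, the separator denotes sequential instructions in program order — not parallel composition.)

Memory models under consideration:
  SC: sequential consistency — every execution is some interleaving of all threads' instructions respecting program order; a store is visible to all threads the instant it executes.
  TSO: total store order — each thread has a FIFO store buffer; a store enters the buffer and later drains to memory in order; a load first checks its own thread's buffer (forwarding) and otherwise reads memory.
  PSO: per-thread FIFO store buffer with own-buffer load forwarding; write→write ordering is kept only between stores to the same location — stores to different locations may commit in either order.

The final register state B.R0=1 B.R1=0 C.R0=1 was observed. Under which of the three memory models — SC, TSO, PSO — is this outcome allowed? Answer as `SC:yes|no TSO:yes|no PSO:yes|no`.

outcome vector order: (B.R0,B.R1,C.R0)
SC (7): 0/0/0 0/0/1 0/1/0 0/1/1 1/0/0 1/1/0 1/1/1
TSO (7): 0/0/0 0/0/1 0/1/0 0/1/1 1/0/0 1/1/0 1/1/1
PSO (8): 0/0/0 0/0/1 0/1/0 0/1/1 1/0/0 1/0/1 1/1/0 1/1/1
target 1/0/1 ∈ {PSO}

SC:no TSO:no PSO:yes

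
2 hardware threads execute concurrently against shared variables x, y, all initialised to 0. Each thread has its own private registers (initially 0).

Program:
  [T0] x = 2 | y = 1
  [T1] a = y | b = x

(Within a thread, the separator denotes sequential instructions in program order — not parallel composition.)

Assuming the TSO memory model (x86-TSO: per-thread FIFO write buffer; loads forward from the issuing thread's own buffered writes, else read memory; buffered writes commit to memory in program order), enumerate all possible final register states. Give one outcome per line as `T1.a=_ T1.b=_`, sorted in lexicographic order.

T1.a=0 T1.b=0
T1.a=0 T1.b=2
T1.a=1 T1.b=2

outcome vector order: (T1.a,T1.b)
|TSO outcomes| = 3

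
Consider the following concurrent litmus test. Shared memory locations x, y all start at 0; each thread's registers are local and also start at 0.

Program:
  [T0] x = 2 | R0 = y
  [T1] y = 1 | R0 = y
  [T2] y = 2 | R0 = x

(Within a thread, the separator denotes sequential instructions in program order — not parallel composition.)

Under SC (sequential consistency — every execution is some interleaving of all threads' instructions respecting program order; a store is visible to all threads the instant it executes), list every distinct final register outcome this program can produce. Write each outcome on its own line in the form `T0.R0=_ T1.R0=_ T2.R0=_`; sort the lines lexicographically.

outcome vector order: (T0.R0,T1.R0,T2.R0)
|SC outcomes| = 9

T0.R0=0 T1.R0=1 T2.R0=2
T0.R0=0 T1.R0=2 T2.R0=2
T0.R0=1 T1.R0=1 T2.R0=0
T0.R0=1 T1.R0=1 T2.R0=2
T0.R0=1 T1.R0=2 T2.R0=2
T0.R0=2 T1.R0=1 T2.R0=0
T0.R0=2 T1.R0=1 T2.R0=2
T0.R0=2 T1.R0=2 T2.R0=0
T0.R0=2 T1.R0=2 T2.R0=2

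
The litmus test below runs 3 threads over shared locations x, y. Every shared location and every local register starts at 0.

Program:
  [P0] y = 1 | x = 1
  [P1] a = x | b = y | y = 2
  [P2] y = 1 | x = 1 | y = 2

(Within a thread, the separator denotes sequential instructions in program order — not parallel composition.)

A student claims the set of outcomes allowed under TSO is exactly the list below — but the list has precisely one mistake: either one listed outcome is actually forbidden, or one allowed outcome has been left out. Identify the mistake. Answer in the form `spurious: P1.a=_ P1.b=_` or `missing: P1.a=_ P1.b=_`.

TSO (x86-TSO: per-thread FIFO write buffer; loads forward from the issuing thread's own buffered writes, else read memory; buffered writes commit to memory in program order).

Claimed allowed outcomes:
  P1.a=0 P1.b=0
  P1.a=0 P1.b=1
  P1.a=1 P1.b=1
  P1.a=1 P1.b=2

missing: P1.a=0 P1.b=2

outcome vector order: (P1.a,P1.b)
TSO: 5 outcomes — {0/0; 0/1; 0/2; 1/1; 1/2}
TSO∖claimed = {0/2}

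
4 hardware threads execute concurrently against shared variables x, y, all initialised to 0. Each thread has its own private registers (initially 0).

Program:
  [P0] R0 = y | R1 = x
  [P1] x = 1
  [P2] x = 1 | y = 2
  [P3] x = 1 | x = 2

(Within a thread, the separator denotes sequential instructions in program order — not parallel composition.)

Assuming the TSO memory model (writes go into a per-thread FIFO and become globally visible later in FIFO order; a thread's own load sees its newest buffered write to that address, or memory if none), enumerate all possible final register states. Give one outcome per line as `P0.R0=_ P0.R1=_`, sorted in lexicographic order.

outcome vector order: (P0.R0,P0.R1)
|TSO outcomes| = 5

P0.R0=0 P0.R1=0
P0.R0=0 P0.R1=1
P0.R0=0 P0.R1=2
P0.R0=2 P0.R1=1
P0.R0=2 P0.R1=2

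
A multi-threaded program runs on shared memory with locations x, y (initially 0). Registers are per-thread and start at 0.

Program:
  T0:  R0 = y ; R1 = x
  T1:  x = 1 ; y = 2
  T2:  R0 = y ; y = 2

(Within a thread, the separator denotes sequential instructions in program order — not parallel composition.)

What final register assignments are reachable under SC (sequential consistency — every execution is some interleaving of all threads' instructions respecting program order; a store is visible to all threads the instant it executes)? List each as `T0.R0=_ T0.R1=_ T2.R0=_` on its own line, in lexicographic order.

outcome vector order: (T0.R0,T0.R1,T2.R0)
|SC outcomes| = 7

T0.R0=0 T0.R1=0 T2.R0=0
T0.R0=0 T0.R1=0 T2.R0=2
T0.R0=0 T0.R1=1 T2.R0=0
T0.R0=0 T0.R1=1 T2.R0=2
T0.R0=2 T0.R1=0 T2.R0=0
T0.R0=2 T0.R1=1 T2.R0=0
T0.R0=2 T0.R1=1 T2.R0=2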